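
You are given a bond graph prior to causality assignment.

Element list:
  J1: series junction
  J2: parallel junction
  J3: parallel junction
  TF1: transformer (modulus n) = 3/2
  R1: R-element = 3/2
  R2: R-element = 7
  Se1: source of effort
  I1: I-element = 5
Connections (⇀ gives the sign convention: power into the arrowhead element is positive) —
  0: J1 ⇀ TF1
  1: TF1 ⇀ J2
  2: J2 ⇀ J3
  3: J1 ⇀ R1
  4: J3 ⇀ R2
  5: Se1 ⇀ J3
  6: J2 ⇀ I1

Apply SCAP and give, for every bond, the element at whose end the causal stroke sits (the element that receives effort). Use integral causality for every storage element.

#0 stroke→J1
#1 stroke→TF1
#2 stroke→J2
#3 stroke→R1
#4 stroke→R2
#5 stroke→J3
#6 stroke→I1

bond 5 stroke at J3  (Se1 fixes effort; stroke away)
bond 2 stroke at J2  (0-jn J3 has e-setter on 5)
bond 4 stroke at R2  (J3: bond 5 brought effort, rest push out)
bond 1 stroke at TF1  (0-jn J2 has e-setter on 2)
bond 6 stroke at I1  (0-jn J2 has e-setter on 2)
bond 0 stroke at J1  (TF1: transformer flips bond 1)
bond 3 stroke at R1  (J1: last free bond brings flow in)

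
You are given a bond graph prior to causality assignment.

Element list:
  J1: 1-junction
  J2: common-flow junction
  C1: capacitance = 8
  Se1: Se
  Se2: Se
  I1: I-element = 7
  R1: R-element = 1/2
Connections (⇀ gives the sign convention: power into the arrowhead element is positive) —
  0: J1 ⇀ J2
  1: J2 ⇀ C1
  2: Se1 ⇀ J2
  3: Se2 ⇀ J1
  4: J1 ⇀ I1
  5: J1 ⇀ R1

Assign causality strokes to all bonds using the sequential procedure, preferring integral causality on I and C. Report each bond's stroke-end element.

bond 2 |J2  (source Se1 imposes e)
bond 3 |J1  (source Se2 imposes e)
bond 1 |J2  (C1 integral (e out))
bond 0 |J1  (closing 1-jn rule on J2)
bond 4 |I1  (I1 integral (f out))
bond 5 |J1  (J1: bond 4 brought flow, rest push out)

bond 0 →J1
bond 1 →J2
bond 2 →J2
bond 3 →J1
bond 4 →I1
bond 5 →J1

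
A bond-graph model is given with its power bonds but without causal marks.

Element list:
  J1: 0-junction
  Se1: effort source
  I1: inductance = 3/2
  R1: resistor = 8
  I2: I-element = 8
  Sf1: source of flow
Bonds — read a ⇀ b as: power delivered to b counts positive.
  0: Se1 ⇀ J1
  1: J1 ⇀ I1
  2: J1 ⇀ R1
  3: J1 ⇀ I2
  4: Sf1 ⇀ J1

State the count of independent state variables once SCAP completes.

b0 stroke at J1  (Se1 fixes effort; stroke away)
b4 stroke at Sf1  (Sf1 (Sf) sets flow on bond)
b1 stroke at I1  (0-jn J1 has e-setter on 0)
b2 stroke at R1  (common-e at J1 fixed by 0)
b3 stroke at I2  (J1: bond 0 brought effort, rest push out)

2  (I1, I2 all integral)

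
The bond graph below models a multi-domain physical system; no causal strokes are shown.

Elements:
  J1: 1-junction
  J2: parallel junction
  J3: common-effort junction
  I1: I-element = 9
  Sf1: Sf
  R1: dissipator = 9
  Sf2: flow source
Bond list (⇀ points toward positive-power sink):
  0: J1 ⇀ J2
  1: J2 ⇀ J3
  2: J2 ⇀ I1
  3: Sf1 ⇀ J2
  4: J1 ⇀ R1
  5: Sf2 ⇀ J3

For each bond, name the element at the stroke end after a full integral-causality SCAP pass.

bond 0 →J2
bond 1 →J3
bond 2 →I1
bond 3 →Sf1
bond 4 →J1
bond 5 →Sf2

#3 |Sf1  (Sf1: flow source, stroke at near end)
#5 |Sf2  (Sf2 (Sf) sets flow on bond)
#1 |J3  (J3: last free bond brings effort in)
#2 |I1  (I1 integral (f out))
#0 |J2  (closing 0-jn rule on J2)
#4 |J1  (1-jn J1 has f-setter on 0)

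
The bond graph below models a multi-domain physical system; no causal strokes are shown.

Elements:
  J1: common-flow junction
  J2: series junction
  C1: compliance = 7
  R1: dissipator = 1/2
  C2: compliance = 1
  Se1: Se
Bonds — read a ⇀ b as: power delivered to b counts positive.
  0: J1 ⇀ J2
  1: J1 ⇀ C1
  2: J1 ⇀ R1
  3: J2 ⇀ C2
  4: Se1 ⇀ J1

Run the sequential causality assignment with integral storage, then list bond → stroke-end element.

bond 4 |J1  (source Se1 imposes e)
bond 1 |J1  (C1 outputs effort q/C1)
bond 3 |J2  (C2: C, integral causality)
bond 0 |J1  (J2: last free bond brings flow in)
bond 2 |R1  (closing 1-jn rule on J1)

bond 0 stroke at J1
bond 1 stroke at J1
bond 2 stroke at R1
bond 3 stroke at J2
bond 4 stroke at J1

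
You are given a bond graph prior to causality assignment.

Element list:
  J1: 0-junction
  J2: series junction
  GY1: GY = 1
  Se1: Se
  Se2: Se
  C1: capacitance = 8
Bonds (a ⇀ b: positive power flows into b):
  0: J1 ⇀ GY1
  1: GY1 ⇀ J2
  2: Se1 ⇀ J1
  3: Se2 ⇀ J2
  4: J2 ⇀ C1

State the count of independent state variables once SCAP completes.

1  (C1 all integral)

bond 2 |J1  (Se1 (Se) sets effort on bond)
bond 3 |J2  (Se2 (Se) sets effort on bond)
bond 0 |GY1  (J1: bond 2 brought effort, rest push out)
bond 1 |GY1  (GY1: gyrator matches bond 0)
bond 4 |J2  (J2: bond 1 brought flow, rest push out)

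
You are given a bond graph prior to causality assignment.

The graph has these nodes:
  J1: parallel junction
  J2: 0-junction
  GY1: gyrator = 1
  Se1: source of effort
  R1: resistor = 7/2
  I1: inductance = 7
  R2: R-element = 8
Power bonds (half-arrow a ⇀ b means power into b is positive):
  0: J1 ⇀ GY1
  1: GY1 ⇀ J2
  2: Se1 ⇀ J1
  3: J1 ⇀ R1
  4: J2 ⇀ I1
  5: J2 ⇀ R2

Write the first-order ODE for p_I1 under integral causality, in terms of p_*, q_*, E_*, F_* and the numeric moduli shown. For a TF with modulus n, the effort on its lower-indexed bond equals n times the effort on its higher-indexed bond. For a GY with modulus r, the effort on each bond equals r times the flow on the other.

β2 stroke at J1  (Se1: effort source, stroke at far end)
β0 stroke at GY1  (0-jn J1 has e-setter on 2)
β3 stroke at R1  (J1 effort already set via bond 2)
β1 stroke at GY1  (through GY1, causality inverts; strokes same side of GY1)
β4 stroke at I1  (I1: I, integral causality)
β5 stroke at J2  (only one effort-in slot at J2)

dp_I1/dt = 8*E_Se1 - 8*p_I1/7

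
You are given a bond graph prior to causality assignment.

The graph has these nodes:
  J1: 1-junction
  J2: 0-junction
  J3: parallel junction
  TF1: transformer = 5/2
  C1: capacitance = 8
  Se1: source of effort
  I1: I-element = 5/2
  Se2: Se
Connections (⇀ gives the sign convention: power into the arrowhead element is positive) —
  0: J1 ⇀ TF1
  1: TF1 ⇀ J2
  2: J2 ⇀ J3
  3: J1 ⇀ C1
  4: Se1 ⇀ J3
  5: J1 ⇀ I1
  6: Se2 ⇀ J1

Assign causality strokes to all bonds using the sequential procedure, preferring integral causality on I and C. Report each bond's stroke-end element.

β0 |J1
β1 |TF1
β2 |J2
β3 |J1
β4 |J3
β5 |I1
β6 |J1

β4 stroke→J3  (Se1: effort source, stroke at far end)
β6 stroke→J1  (source Se2 imposes e)
β2 stroke→J2  (common-e at J3 fixed by 4)
β1 stroke→TF1  (J2: bond 2 brought effort, rest push out)
β0 stroke→J1  (TF1: transformer flips bond 1)
β3 stroke→J1  (C1: C, integral causality)
β5 stroke→I1  (only one flow-in slot at J1)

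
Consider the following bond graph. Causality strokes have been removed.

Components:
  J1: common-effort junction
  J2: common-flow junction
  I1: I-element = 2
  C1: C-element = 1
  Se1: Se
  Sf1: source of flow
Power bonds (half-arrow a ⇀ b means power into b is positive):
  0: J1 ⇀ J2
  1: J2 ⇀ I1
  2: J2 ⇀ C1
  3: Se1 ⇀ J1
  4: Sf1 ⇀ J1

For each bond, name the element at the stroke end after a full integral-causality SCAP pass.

b0 →J2
b1 →I1
b2 →J2
b3 →J1
b4 →Sf1

b3 stroke→J1  (Se1 (Se) sets effort on bond)
b4 stroke→Sf1  (Sf1: flow source, stroke at near end)
b0 stroke→J2  (J1: bond 3 brought effort, rest push out)
b1 stroke→I1  (I1 integral (f out))
b2 stroke→J2  (J2: bond 1 brought flow, rest push out)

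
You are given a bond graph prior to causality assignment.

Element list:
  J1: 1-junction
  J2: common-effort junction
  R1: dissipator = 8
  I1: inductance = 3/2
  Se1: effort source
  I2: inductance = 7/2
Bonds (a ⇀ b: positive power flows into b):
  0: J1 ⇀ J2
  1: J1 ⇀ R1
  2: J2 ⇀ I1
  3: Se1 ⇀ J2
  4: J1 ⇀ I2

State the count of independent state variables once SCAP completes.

2  (I1, I2 all integral)

β3 stroke→J2  (Se1 (Se) sets effort on bond)
β0 stroke→J1  (0-jn J2 has e-setter on 3)
β2 stroke→I1  (0-jn J2 has e-setter on 3)
β4 stroke→I2  (I2: I, integral causality)
β1 stroke→J1  (1-jn J1 has f-setter on 4)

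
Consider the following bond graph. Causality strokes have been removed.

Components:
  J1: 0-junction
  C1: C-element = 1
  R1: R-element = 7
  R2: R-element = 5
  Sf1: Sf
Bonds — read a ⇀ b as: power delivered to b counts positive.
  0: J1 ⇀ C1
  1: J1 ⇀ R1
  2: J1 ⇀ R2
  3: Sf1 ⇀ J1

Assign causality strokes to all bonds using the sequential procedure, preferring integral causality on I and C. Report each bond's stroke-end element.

bond 3 |Sf1  (Sf1 fixes flow; stroke at Sf1)
bond 0 |J1  (C1 outputs effort q/C1)
bond 1 |R1  (J1 effort already set via bond 0)
bond 2 |R2  (J1 effort already set via bond 0)

bond 0 |J1
bond 1 |R1
bond 2 |R2
bond 3 |Sf1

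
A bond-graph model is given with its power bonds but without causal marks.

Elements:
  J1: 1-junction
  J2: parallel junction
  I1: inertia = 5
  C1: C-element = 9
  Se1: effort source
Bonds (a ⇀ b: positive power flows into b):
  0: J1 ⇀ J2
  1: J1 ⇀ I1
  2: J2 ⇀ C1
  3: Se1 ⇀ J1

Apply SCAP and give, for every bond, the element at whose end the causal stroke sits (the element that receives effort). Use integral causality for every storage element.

bond 3 stroke at J1  (Se1 (Se) sets effort on bond)
bond 1 stroke at I1  (I1 integral (f out))
bond 0 stroke at J1  (common-f at J1 fixed by 1)
bond 2 stroke at J2  (only one effort-in slot at J2)

#0 stroke at J1
#1 stroke at I1
#2 stroke at J2
#3 stroke at J1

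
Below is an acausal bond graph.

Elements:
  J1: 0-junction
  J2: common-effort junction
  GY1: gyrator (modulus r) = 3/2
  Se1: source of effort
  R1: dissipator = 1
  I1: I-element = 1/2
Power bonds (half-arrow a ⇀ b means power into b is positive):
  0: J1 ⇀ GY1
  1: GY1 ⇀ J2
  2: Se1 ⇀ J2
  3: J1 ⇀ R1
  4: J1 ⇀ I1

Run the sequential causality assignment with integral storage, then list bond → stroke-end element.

β0 stroke→GY1
β1 stroke→GY1
β2 stroke→J2
β3 stroke→J1
β4 stroke→I1

β2 stroke→J2  (Se1 fixes effort; stroke away)
β1 stroke→GY1  (common-e at J2 fixed by 2)
β0 stroke→GY1  (GY GY1: same side as bond 1)
β4 stroke→I1  (I1 integral (f out))
β3 stroke→J1  (J1 needs exactly one e-in)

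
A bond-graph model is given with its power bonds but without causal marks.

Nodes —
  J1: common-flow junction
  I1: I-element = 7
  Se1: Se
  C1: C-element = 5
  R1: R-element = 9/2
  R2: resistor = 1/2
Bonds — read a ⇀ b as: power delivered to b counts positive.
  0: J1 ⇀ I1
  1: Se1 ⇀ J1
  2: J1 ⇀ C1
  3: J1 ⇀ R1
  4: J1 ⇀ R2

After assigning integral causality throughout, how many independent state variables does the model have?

#1 stroke at J1  (Se1 (Se) sets effort on bond)
#0 stroke at I1  (I1 integral (f out))
#2 stroke at J1  (1-jn J1 has f-setter on 0)
#3 stroke at J1  (common-f at J1 fixed by 0)
#4 stroke at J1  (1-jn J1 has f-setter on 0)

2  (C1, I1 all integral)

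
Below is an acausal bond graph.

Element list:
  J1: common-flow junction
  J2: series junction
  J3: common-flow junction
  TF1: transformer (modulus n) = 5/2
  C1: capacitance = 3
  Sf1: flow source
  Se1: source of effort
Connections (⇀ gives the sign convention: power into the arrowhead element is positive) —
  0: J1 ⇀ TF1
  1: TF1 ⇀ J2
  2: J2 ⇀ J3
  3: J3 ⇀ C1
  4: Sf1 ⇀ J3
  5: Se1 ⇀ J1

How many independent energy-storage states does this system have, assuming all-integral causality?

bond 4 |Sf1  (Sf1 fixes flow; stroke at Sf1)
bond 5 |J1  (Se1 fixes effort; stroke away)
bond 0 |TF1  (J1: last free bond brings flow in)
bond 2 |J3  (J3 flow already set via bond 4)
bond 3 |J3  (J3 flow already set via bond 4)
bond 1 |J2  (TF1 one-in-one-out from 0)

1  (C1 all integral)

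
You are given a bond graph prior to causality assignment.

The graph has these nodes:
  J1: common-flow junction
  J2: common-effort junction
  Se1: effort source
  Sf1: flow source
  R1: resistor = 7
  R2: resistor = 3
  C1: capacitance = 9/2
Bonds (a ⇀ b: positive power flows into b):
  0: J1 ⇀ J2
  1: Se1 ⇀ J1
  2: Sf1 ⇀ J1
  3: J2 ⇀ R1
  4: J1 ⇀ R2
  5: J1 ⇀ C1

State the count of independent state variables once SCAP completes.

#1 stroke at J1  (Se1 fixes effort; stroke away)
#2 stroke at Sf1  (source Sf1 imposes f)
#0 stroke at J1  (J1: bond 2 brought flow, rest push out)
#4 stroke at J1  (J1 flow already set via bond 2)
#5 stroke at J1  (1-jn J1 has f-setter on 2)
#3 stroke at J2  (only one effort-in slot at J2)

1  (C1 all integral)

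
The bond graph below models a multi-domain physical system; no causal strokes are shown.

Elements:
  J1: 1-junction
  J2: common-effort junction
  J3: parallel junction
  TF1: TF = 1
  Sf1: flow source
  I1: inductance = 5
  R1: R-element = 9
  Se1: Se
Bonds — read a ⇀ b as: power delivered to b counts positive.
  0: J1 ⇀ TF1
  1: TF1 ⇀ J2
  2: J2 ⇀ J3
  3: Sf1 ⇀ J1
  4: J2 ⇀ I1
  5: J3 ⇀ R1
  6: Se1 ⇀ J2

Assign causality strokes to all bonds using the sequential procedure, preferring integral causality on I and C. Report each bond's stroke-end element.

#3 stroke→Sf1  (Sf1 fixes flow; stroke at Sf1)
#6 stroke→J2  (Se1 fixes effort; stroke away)
#0 stroke→J1  (J1 flow already set via bond 3)
#1 stroke→TF1  (J2 effort already set via bond 6)
#2 stroke→J3  (0-jn J2 has e-setter on 6)
#4 stroke→I1  (J2 effort already set via bond 6)
#5 stroke→R1  (J3: bond 2 brought effort, rest push out)

bond 0 →J1
bond 1 →TF1
bond 2 →J3
bond 3 →Sf1
bond 4 →I1
bond 5 →R1
bond 6 →J2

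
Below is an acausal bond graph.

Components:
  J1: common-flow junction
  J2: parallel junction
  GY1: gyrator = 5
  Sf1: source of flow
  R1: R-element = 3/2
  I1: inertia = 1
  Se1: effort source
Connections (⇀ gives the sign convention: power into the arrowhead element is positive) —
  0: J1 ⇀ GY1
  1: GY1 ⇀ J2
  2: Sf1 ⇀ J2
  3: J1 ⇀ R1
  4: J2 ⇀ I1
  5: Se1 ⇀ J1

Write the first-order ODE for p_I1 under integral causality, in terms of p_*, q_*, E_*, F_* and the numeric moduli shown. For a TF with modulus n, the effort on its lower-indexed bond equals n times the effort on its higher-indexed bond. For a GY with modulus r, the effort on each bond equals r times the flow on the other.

β2 stroke at Sf1  (Sf1 (Sf) sets flow on bond)
β5 stroke at J1  (Se1: effort source, stroke at far end)
β4 stroke at I1  (I1 integral (f out))
β1 stroke at J2  (J2: last free bond brings effort in)
β0 stroke at J1  (GY1: gyrator matches bond 1)
β3 stroke at R1  (J1: last free bond brings flow in)

dp_I1/dt = 10*E_Se1/3 + 50*F_Sf1/3 - 50*p_I1/3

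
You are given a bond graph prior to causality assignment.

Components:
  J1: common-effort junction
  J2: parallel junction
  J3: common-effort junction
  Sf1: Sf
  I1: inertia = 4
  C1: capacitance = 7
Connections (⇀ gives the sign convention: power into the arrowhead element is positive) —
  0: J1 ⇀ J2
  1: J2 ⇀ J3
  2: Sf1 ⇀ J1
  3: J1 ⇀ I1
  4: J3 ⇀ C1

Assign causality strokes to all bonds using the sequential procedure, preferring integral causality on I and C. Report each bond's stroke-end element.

bond 0 →J1
bond 1 →J2
bond 2 →Sf1
bond 3 →I1
bond 4 →J3

#2 →Sf1  (Sf1: flow source, stroke at near end)
#3 →I1  (prefer integral on I1)
#0 →J1  (closing 0-jn rule on J1)
#1 →J2  (J2 needs exactly one e-in)
#4 →J3  (J3: last free bond brings effort in)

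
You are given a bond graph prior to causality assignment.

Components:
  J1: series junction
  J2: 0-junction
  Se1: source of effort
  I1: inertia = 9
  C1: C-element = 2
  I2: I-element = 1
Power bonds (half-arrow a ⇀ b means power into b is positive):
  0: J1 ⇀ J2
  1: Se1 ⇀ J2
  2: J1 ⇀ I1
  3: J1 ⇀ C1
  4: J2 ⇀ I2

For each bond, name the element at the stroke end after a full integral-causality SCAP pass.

b0 stroke→J1
b1 stroke→J2
b2 stroke→I1
b3 stroke→J1
b4 stroke→I2

#1 |J2  (Se1: effort source, stroke at far end)
#0 |J1  (J2 effort already set via bond 1)
#4 |I2  (0-jn J2 has e-setter on 1)
#2 |I1  (I1 outputs flow p/I1)
#3 |J1  (1-jn J1 has f-setter on 2)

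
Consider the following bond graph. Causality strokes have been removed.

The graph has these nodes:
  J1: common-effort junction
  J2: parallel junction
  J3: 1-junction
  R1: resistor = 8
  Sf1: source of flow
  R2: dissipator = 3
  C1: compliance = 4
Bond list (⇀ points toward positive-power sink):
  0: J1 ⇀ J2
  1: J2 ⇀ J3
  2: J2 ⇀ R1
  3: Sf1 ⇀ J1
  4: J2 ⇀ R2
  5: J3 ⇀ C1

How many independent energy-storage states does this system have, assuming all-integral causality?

#3 →Sf1  (Sf1: flow source, stroke at near end)
#0 →J1  (J1: last free bond brings effort in)
#5 →J3  (prefer integral on C1)
#1 →J2  (closing 1-jn rule on J3)
#2 →R1  (J2 effort already set via bond 1)
#4 →R2  (0-jn J2 has e-setter on 1)

1  (C1 all integral)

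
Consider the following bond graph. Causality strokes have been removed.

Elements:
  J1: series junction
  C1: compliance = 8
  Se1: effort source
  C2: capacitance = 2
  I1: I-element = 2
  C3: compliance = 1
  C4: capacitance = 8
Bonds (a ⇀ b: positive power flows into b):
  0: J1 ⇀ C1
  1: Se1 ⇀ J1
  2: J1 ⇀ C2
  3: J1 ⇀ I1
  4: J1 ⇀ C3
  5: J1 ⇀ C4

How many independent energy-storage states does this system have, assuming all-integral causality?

5  (C1, C2, C3, C4, I1 all integral)

bond 1 |J1  (Se1 fixes effort; stroke away)
bond 0 |J1  (C1 integral (e out))
bond 2 |J1  (C2 outputs effort q/C2)
bond 3 |I1  (I1 outputs flow p/I1)
bond 4 |J1  (J1: bond 3 brought flow, rest push out)
bond 5 |J1  (1-jn J1 has f-setter on 3)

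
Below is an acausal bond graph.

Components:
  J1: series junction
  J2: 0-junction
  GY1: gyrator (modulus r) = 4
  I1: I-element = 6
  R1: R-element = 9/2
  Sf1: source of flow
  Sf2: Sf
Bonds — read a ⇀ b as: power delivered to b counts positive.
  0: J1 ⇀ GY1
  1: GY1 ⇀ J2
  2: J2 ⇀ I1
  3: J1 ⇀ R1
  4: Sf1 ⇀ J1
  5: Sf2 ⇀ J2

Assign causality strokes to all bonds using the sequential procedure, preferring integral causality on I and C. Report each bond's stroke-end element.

b4 →Sf1  (Sf1 (Sf) sets flow on bond)
b5 →Sf2  (Sf2 (Sf) sets flow on bond)
b0 →J1  (J1: bond 4 brought flow, rest push out)
b3 →J1  (J1 flow already set via bond 4)
b1 →J2  (GY1: gyrator matches bond 0)
b2 →I1  (0-jn J2 has e-setter on 1)

#0 stroke→J1
#1 stroke→J2
#2 stroke→I1
#3 stroke→J1
#4 stroke→Sf1
#5 stroke→Sf2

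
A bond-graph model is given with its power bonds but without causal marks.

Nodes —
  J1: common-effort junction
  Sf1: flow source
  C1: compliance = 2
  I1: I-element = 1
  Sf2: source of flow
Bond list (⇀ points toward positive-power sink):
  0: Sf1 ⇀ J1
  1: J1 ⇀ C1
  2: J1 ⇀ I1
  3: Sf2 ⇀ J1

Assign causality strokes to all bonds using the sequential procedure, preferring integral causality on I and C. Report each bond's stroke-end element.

β0 |Sf1  (Sf1 (Sf) sets flow on bond)
β3 |Sf2  (Sf2: flow source, stroke at near end)
β1 |J1  (C1: C, integral causality)
β2 |I1  (common-e at J1 fixed by 1)

b0 stroke→Sf1
b1 stroke→J1
b2 stroke→I1
b3 stroke→Sf2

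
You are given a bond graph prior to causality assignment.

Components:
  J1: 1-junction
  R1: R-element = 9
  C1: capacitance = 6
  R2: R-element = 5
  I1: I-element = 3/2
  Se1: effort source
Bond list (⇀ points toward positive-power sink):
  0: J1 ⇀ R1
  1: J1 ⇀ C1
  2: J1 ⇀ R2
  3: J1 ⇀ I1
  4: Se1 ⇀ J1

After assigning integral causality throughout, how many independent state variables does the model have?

bond 4 stroke at J1  (source Se1 imposes e)
bond 1 stroke at J1  (C1 outputs effort q/C1)
bond 3 stroke at I1  (I1 integral (f out))
bond 0 stroke at J1  (J1: bond 3 brought flow, rest push out)
bond 2 stroke at J1  (J1: bond 3 brought flow, rest push out)

2  (C1, I1 all integral)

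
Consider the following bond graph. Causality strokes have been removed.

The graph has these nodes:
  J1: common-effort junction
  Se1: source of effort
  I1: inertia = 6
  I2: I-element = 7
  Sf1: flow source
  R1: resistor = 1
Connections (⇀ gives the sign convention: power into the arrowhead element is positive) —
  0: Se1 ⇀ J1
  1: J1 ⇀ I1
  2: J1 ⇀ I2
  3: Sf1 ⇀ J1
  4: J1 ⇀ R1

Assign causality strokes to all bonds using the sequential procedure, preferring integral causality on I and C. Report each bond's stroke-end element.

β0 →J1  (Se1 fixes effort; stroke away)
β3 →Sf1  (Sf1 fixes flow; stroke at Sf1)
β1 →I1  (common-e at J1 fixed by 0)
β2 →I2  (0-jn J1 has e-setter on 0)
β4 →R1  (common-e at J1 fixed by 0)

bond 0 →J1
bond 1 →I1
bond 2 →I2
bond 3 →Sf1
bond 4 →R1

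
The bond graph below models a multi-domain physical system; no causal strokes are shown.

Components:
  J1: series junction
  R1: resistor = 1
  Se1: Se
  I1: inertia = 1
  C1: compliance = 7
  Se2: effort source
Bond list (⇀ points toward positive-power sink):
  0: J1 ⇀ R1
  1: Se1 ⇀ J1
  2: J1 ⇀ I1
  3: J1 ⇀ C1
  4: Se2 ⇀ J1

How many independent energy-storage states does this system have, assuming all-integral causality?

2  (C1, I1 all integral)

β1 |J1  (Se1: effort source, stroke at far end)
β4 |J1  (Se2 fixes effort; stroke away)
β2 |I1  (I1: I, integral causality)
β0 |J1  (J1 flow already set via bond 2)
β3 |J1  (J1: bond 2 brought flow, rest push out)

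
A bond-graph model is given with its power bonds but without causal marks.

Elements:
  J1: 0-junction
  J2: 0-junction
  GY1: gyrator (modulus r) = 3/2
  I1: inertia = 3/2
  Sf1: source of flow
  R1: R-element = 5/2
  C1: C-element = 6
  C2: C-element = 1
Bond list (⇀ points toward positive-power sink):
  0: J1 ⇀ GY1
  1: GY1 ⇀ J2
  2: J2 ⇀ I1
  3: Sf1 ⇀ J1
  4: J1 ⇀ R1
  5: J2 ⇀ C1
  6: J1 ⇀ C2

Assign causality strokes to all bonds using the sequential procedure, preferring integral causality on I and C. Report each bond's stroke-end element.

#3 stroke at Sf1  (source Sf1 imposes f)
#2 stroke at I1  (I1 integral (f out))
#5 stroke at J2  (prefer integral on C1)
#1 stroke at GY1  (common-e at J2 fixed by 5)
#0 stroke at GY1  (GY1: gyrator matches bond 1)
#6 stroke at J1  (C2 outputs effort q/C2)
#4 stroke at R1  (J1: bond 6 brought effort, rest push out)

bond 0 stroke at GY1
bond 1 stroke at GY1
bond 2 stroke at I1
bond 3 stroke at Sf1
bond 4 stroke at R1
bond 5 stroke at J2
bond 6 stroke at J1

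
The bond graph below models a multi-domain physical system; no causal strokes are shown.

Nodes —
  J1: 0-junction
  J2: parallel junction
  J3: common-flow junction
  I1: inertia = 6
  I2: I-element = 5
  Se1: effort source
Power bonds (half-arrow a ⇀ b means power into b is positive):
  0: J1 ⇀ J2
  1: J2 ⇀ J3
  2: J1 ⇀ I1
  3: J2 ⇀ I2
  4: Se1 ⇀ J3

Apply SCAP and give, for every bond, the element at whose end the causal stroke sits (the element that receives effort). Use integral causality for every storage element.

#0 →J1
#1 →J2
#2 →I1
#3 →I2
#4 →J3

bond 4 stroke at J3  (Se1: effort source, stroke at far end)
bond 1 stroke at J2  (J3: last free bond brings flow in)
bond 0 stroke at J1  (J2 effort already set via bond 1)
bond 3 stroke at I2  (common-e at J2 fixed by 1)
bond 2 stroke at I1  (J1: bond 0 brought effort, rest push out)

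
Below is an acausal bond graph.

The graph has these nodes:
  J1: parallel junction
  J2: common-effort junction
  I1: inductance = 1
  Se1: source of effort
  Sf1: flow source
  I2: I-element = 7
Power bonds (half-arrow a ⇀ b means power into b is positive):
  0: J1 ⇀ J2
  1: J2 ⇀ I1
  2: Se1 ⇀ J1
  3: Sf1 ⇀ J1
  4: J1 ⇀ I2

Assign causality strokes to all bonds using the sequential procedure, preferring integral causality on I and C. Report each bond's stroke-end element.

#2 →J1  (Se1: effort source, stroke at far end)
#3 →Sf1  (source Sf1 imposes f)
#0 →J2  (J1 effort already set via bond 2)
#4 →I2  (J1 effort already set via bond 2)
#1 →I1  (J2 effort already set via bond 0)

bond 0 stroke→J2
bond 1 stroke→I1
bond 2 stroke→J1
bond 3 stroke→Sf1
bond 4 stroke→I2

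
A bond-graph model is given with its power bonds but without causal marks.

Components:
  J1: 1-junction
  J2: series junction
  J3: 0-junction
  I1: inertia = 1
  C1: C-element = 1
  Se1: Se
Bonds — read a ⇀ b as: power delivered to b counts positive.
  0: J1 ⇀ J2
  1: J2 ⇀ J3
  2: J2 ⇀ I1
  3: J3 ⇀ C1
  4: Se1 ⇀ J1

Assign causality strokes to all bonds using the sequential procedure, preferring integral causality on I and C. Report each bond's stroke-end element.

#4 stroke at J1  (Se1 (Se) sets effort on bond)
#0 stroke at J2  (closing 1-jn rule on J1)
#2 stroke at I1  (I1 integral (f out))
#1 stroke at J2  (J2: bond 2 brought flow, rest push out)
#3 stroke at J3  (J3 needs exactly one e-in)

#0 stroke→J2
#1 stroke→J2
#2 stroke→I1
#3 stroke→J3
#4 stroke→J1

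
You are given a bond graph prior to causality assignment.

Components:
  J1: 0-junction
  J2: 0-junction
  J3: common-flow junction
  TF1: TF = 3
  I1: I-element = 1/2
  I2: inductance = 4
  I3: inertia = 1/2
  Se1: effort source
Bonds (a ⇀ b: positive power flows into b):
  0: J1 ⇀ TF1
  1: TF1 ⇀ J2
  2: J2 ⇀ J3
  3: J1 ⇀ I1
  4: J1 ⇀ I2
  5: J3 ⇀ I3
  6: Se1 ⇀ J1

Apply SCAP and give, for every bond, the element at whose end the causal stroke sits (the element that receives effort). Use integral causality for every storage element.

β0 stroke→TF1
β1 stroke→J2
β2 stroke→J3
β3 stroke→I1
β4 stroke→I2
β5 stroke→I3
β6 stroke→J1

bond 6 stroke at J1  (Se1: effort source, stroke at far end)
bond 0 stroke at TF1  (0-jn J1 has e-setter on 6)
bond 3 stroke at I1  (0-jn J1 has e-setter on 6)
bond 4 stroke at I2  (J1 effort already set via bond 6)
bond 1 stroke at J2  (TF1 one-in-one-out from 0)
bond 2 stroke at J3  (0-jn J2 has e-setter on 1)
bond 5 stroke at I3  (J3 needs exactly one f-in)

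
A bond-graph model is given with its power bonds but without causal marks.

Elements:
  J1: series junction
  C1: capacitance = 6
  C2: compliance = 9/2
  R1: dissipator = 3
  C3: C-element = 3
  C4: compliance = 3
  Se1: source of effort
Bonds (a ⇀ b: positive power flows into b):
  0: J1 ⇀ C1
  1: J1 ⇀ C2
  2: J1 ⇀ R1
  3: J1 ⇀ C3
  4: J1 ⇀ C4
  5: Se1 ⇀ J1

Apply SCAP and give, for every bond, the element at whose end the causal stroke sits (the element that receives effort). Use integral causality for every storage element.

b5 stroke→J1  (Se1 (Se) sets effort on bond)
b0 stroke→J1  (C1: C, integral causality)
b1 stroke→J1  (C2: C, integral causality)
b3 stroke→J1  (C3 outputs effort q/C3)
b4 stroke→J1  (C4 outputs effort q/C4)
b2 stroke→R1  (only one flow-in slot at J1)

#0 stroke at J1
#1 stroke at J1
#2 stroke at R1
#3 stroke at J1
#4 stroke at J1
#5 stroke at J1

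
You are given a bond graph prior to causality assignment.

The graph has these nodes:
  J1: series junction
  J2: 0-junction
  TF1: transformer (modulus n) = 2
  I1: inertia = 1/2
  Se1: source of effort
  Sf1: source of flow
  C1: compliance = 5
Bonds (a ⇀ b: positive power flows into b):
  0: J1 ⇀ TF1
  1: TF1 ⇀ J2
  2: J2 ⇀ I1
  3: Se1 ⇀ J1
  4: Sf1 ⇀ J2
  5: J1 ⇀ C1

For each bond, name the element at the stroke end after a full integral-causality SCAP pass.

β3 stroke at J1  (Se1 (Se) sets effort on bond)
β4 stroke at Sf1  (Sf1 (Sf) sets flow on bond)
β2 stroke at I1  (prefer integral on I1)
β1 stroke at J2  (only one effort-in slot at J2)
β0 stroke at TF1  (TF TF1: opposite of bond 1)
β5 stroke at J1  (J1: bond 0 brought flow, rest push out)

β0 stroke→TF1
β1 stroke→J2
β2 stroke→I1
β3 stroke→J1
β4 stroke→Sf1
β5 stroke→J1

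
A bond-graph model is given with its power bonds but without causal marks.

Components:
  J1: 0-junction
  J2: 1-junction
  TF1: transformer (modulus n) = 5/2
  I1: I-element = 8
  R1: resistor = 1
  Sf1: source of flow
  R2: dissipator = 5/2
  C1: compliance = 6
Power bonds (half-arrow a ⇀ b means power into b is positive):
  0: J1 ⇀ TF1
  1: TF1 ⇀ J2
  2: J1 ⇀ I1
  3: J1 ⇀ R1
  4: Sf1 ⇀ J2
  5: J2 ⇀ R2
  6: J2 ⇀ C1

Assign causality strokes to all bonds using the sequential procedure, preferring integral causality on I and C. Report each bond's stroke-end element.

#0 stroke at TF1
#1 stroke at J2
#2 stroke at I1
#3 stroke at J1
#4 stroke at Sf1
#5 stroke at J2
#6 stroke at J2

β4 |Sf1  (Sf1 fixes flow; stroke at Sf1)
β1 |J2  (J2: bond 4 brought flow, rest push out)
β5 |J2  (common-f at J2 fixed by 4)
β6 |J2  (J2 flow already set via bond 4)
β0 |TF1  (TF TF1: opposite of bond 1)
β2 |I1  (I1 outputs flow p/I1)
β3 |J1  (only one effort-in slot at J1)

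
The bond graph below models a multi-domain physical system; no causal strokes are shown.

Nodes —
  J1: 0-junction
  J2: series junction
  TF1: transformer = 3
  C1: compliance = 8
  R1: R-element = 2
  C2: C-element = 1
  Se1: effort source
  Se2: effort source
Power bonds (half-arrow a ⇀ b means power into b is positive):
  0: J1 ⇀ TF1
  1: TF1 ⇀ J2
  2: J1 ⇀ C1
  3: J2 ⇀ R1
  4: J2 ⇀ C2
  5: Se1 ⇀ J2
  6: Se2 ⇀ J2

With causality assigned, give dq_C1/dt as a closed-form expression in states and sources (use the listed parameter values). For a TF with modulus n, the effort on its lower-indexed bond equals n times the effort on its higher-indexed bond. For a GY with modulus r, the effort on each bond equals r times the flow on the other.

dq_C1/dt = -E_Se1/6 - E_Se2/6 - q_C1/144 + q_C2/6

bond 5 stroke→J2  (Se1 (Se) sets effort on bond)
bond 6 stroke→J2  (Se2 fixes effort; stroke away)
bond 2 stroke→J1  (C1: C, integral causality)
bond 0 stroke→TF1  (0-jn J1 has e-setter on 2)
bond 1 stroke→J2  (TF TF1: opposite of bond 0)
bond 4 stroke→J2  (C2: C, integral causality)
bond 3 stroke→R1  (J2 needs exactly one f-in)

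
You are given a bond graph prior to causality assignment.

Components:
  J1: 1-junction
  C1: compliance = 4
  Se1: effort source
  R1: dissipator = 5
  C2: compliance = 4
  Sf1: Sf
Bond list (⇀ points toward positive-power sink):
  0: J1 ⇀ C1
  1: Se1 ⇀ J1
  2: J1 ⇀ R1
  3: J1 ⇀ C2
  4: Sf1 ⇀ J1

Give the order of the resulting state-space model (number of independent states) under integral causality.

2  (C1, C2 all integral)

b1 →J1  (Se1: effort source, stroke at far end)
b4 →Sf1  (Sf1 (Sf) sets flow on bond)
b0 →J1  (1-jn J1 has f-setter on 4)
b2 →J1  (J1: bond 4 brought flow, rest push out)
b3 →J1  (J1: bond 4 brought flow, rest push out)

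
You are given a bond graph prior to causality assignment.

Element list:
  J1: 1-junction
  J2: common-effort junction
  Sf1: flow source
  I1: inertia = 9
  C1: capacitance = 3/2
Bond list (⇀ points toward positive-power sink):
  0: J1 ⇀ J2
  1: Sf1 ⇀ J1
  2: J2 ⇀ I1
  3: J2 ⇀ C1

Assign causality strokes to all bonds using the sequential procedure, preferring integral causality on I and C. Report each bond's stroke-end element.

β0 |J1
β1 |Sf1
β2 |I1
β3 |J2

bond 1 stroke→Sf1  (source Sf1 imposes f)
bond 0 stroke→J1  (J1 flow already set via bond 1)
bond 2 stroke→I1  (prefer integral on I1)
bond 3 stroke→J2  (only one effort-in slot at J2)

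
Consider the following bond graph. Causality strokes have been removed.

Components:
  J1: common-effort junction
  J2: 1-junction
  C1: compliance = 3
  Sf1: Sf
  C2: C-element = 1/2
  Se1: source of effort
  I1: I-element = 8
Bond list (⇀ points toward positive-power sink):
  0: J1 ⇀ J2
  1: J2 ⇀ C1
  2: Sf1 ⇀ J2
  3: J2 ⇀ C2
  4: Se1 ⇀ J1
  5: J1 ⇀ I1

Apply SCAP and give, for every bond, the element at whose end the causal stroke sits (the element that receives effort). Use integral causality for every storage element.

#0 stroke at J2
#1 stroke at J2
#2 stroke at Sf1
#3 stroke at J2
#4 stroke at J1
#5 stroke at I1

bond 2 →Sf1  (source Sf1 imposes f)
bond 4 →J1  (Se1: effort source, stroke at far end)
bond 0 →J2  (J1: bond 4 brought effort, rest push out)
bond 5 →I1  (0-jn J1 has e-setter on 4)
bond 1 →J2  (J2 flow already set via bond 2)
bond 3 →J2  (common-f at J2 fixed by 2)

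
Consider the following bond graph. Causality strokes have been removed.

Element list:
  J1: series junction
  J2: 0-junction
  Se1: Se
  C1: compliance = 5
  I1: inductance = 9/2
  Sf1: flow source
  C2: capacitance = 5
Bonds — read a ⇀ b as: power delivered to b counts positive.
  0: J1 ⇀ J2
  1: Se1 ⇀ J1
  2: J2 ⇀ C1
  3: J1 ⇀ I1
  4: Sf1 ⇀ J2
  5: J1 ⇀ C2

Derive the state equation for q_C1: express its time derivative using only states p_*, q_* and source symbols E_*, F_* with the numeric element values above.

bond 1 |J1  (Se1 fixes effort; stroke away)
bond 4 |Sf1  (Sf1 fixes flow; stroke at Sf1)
bond 2 |J2  (prefer integral on C1)
bond 0 |J1  (J2: bond 2 brought effort, rest push out)
bond 3 |I1  (prefer integral on I1)
bond 5 |J1  (1-jn J1 has f-setter on 3)

dq_C1/dt = F_Sf1 + 2*p_I1/9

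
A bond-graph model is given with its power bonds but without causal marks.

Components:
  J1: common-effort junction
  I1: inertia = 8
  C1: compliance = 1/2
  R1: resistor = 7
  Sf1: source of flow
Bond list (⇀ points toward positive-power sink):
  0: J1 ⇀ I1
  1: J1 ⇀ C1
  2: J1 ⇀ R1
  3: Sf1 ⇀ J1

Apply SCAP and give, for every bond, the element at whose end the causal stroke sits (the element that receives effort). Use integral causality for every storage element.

β0 stroke→I1
β1 stroke→J1
β2 stroke→R1
β3 stroke→Sf1

bond 3 |Sf1  (Sf1: flow source, stroke at near end)
bond 0 |I1  (prefer integral on I1)
bond 1 |J1  (C1 integral (e out))
bond 2 |R1  (J1 effort already set via bond 1)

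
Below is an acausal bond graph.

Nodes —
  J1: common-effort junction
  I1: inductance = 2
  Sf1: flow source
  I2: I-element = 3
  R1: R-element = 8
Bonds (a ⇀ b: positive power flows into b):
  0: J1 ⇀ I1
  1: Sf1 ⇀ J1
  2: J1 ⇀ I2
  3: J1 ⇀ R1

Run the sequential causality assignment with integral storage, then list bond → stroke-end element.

b1 stroke at Sf1  (source Sf1 imposes f)
b0 stroke at I1  (prefer integral on I1)
b2 stroke at I2  (I2 integral (f out))
b3 stroke at J1  (J1: last free bond brings effort in)

b0 |I1
b1 |Sf1
b2 |I2
b3 |J1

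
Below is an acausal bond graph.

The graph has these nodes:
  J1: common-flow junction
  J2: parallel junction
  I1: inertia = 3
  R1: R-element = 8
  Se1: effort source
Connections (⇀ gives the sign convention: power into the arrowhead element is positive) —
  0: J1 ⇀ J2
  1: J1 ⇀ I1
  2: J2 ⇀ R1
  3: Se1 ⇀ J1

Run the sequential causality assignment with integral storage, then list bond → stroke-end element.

β3 |J1  (Se1: effort source, stroke at far end)
β1 |I1  (I1 outputs flow p/I1)
β0 |J1  (J1: bond 1 brought flow, rest push out)
β2 |J2  (J2 needs exactly one e-in)

bond 0 →J1
bond 1 →I1
bond 2 →J2
bond 3 →J1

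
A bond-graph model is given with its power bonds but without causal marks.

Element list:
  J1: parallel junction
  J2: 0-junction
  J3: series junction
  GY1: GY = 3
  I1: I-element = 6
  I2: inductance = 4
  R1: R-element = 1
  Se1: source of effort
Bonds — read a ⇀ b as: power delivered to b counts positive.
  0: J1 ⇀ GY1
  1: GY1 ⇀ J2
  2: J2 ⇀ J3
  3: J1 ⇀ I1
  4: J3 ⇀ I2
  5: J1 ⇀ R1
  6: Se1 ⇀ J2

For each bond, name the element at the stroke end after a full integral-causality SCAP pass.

#0 stroke at GY1
#1 stroke at GY1
#2 stroke at J3
#3 stroke at I1
#4 stroke at I2
#5 stroke at J1
#6 stroke at J2

b6 →J2  (Se1: effort source, stroke at far end)
b1 →GY1  (0-jn J2 has e-setter on 6)
b2 →J3  (J2: bond 6 brought effort, rest push out)
b4 →I2  (only one flow-in slot at J3)
b0 →GY1  (GY1 both-in/both-out from 1)
b3 →I1  (I1: I, integral causality)
b5 →J1  (J1 needs exactly one e-in)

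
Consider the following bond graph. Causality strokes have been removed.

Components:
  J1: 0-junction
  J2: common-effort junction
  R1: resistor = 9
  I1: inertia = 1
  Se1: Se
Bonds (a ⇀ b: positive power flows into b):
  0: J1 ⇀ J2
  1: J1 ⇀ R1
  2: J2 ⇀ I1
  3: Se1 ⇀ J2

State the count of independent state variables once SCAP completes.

bond 3 →J2  (Se1 fixes effort; stroke away)
bond 0 →J1  (common-e at J2 fixed by 3)
bond 2 →I1  (common-e at J2 fixed by 3)
bond 1 →R1  (J1: bond 0 brought effort, rest push out)

1  (I1 all integral)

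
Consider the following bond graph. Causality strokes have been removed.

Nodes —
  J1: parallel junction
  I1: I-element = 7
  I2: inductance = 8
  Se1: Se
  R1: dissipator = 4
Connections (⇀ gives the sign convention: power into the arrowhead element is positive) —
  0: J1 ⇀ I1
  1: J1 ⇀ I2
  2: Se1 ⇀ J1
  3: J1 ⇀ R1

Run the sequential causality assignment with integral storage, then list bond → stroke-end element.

b2 stroke→J1  (Se1 (Se) sets effort on bond)
b0 stroke→I1  (J1: bond 2 brought effort, rest push out)
b1 stroke→I2  (J1: bond 2 brought effort, rest push out)
b3 stroke→R1  (0-jn J1 has e-setter on 2)

bond 0 →I1
bond 1 →I2
bond 2 →J1
bond 3 →R1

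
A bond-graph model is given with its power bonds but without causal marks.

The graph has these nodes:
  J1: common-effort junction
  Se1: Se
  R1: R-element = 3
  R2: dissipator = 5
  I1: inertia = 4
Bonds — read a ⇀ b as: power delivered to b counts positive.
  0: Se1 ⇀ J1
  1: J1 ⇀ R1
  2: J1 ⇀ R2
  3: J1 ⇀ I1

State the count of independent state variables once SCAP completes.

1  (I1 all integral)

β0 stroke→J1  (Se1: effort source, stroke at far end)
β1 stroke→R1  (common-e at J1 fixed by 0)
β2 stroke→R2  (common-e at J1 fixed by 0)
β3 stroke→I1  (common-e at J1 fixed by 0)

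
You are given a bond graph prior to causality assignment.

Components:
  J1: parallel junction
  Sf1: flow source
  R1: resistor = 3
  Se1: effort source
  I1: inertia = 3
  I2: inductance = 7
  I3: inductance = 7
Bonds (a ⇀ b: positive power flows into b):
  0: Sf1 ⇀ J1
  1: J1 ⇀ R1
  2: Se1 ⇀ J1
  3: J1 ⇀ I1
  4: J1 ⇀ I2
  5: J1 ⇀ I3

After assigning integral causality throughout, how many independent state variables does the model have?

3  (I1, I2, I3 all integral)

#0 stroke→Sf1  (source Sf1 imposes f)
#2 stroke→J1  (Se1 fixes effort; stroke away)
#1 stroke→R1  (J1 effort already set via bond 2)
#3 stroke→I1  (J1 effort already set via bond 2)
#4 stroke→I2  (common-e at J1 fixed by 2)
#5 stroke→I3  (J1: bond 2 brought effort, rest push out)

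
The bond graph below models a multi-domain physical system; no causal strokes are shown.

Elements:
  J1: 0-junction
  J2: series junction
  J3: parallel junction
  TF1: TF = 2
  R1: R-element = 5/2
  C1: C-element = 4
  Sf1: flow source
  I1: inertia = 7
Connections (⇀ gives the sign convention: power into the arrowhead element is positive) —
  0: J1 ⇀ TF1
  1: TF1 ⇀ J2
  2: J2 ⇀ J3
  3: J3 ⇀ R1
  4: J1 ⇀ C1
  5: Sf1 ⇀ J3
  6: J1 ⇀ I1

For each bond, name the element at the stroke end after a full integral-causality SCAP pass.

β5 |Sf1  (Sf1 (Sf) sets flow on bond)
β4 |J1  (C1 integral (e out))
β0 |TF1  (J1: bond 4 brought effort, rest push out)
β6 |I1  (J1 effort already set via bond 4)
β1 |J2  (TF1 one-in-one-out from 0)
β2 |J3  (J2 needs exactly one f-in)
β3 |R1  (0-jn J3 has e-setter on 2)

#0 stroke→TF1
#1 stroke→J2
#2 stroke→J3
#3 stroke→R1
#4 stroke→J1
#5 stroke→Sf1
#6 stroke→I1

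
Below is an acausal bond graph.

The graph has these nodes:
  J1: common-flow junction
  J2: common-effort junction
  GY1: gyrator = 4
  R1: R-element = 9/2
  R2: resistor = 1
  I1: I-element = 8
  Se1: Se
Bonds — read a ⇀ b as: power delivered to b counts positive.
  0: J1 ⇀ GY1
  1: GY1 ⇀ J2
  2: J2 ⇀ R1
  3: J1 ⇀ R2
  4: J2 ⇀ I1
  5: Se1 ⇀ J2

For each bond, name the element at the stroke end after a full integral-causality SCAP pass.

#0 stroke→GY1
#1 stroke→GY1
#2 stroke→R1
#3 stroke→J1
#4 stroke→I1
#5 stroke→J2

bond 5 stroke at J2  (source Se1 imposes e)
bond 1 stroke at GY1  (0-jn J2 has e-setter on 5)
bond 2 stroke at R1  (J2 effort already set via bond 5)
bond 4 stroke at I1  (J2: bond 5 brought effort, rest push out)
bond 0 stroke at GY1  (GY GY1: same side as bond 1)
bond 3 stroke at J1  (J1: bond 0 brought flow, rest push out)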